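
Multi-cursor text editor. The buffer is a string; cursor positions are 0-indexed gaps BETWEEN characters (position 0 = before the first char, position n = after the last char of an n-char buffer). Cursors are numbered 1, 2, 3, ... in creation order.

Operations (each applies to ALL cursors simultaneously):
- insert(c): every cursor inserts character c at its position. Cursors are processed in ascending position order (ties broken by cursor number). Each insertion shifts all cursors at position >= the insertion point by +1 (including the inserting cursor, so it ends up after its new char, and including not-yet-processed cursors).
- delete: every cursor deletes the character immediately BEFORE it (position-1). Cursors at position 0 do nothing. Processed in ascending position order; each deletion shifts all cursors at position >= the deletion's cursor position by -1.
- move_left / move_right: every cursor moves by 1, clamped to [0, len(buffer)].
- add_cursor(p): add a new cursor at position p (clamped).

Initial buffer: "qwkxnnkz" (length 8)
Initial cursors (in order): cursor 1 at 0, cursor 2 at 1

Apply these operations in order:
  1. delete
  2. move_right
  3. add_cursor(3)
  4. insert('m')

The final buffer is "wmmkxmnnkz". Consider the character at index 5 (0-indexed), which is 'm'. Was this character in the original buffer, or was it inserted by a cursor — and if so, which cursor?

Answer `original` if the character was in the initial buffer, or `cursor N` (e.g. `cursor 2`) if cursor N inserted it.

Answer: cursor 3

Derivation:
After op 1 (delete): buffer="wkxnnkz" (len 7), cursors c1@0 c2@0, authorship .......
After op 2 (move_right): buffer="wkxnnkz" (len 7), cursors c1@1 c2@1, authorship .......
After op 3 (add_cursor(3)): buffer="wkxnnkz" (len 7), cursors c1@1 c2@1 c3@3, authorship .......
After op 4 (insert('m')): buffer="wmmkxmnnkz" (len 10), cursors c1@3 c2@3 c3@6, authorship .12..3....
Authorship (.=original, N=cursor N): . 1 2 . . 3 . . . .
Index 5: author = 3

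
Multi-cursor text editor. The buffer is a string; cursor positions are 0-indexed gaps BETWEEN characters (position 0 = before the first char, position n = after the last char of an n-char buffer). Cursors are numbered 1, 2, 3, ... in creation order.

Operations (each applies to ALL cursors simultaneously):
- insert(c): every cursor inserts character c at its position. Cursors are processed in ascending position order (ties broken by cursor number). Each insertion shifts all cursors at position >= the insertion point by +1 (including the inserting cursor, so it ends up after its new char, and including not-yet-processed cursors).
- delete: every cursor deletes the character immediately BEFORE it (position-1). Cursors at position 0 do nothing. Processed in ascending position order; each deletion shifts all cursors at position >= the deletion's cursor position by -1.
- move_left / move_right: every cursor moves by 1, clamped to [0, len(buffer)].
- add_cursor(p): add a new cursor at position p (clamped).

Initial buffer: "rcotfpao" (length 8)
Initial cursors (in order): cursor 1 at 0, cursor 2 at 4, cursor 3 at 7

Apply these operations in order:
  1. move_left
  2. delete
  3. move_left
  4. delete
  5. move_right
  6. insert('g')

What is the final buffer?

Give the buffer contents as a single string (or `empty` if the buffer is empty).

After op 1 (move_left): buffer="rcotfpao" (len 8), cursors c1@0 c2@3 c3@6, authorship ........
After op 2 (delete): buffer="rctfao" (len 6), cursors c1@0 c2@2 c3@4, authorship ......
After op 3 (move_left): buffer="rctfao" (len 6), cursors c1@0 c2@1 c3@3, authorship ......
After op 4 (delete): buffer="cfao" (len 4), cursors c1@0 c2@0 c3@1, authorship ....
After op 5 (move_right): buffer="cfao" (len 4), cursors c1@1 c2@1 c3@2, authorship ....
After op 6 (insert('g')): buffer="cggfgao" (len 7), cursors c1@3 c2@3 c3@5, authorship .12.3..

Answer: cggfgao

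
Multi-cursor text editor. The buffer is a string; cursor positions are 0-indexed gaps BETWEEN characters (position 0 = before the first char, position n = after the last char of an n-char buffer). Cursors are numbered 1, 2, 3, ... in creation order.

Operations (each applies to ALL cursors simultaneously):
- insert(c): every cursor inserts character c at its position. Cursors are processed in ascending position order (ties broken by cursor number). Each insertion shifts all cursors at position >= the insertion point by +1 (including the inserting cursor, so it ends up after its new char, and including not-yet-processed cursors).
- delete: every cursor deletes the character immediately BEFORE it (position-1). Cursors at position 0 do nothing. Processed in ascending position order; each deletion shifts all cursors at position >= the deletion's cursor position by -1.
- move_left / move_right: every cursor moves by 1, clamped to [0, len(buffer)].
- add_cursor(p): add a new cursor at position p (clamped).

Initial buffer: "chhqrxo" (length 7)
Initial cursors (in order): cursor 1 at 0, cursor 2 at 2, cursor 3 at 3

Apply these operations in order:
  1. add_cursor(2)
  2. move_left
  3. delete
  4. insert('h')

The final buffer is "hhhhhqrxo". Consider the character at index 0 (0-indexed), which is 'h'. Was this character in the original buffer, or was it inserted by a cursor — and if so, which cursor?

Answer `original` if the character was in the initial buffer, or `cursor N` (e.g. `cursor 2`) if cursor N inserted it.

After op 1 (add_cursor(2)): buffer="chhqrxo" (len 7), cursors c1@0 c2@2 c4@2 c3@3, authorship .......
After op 2 (move_left): buffer="chhqrxo" (len 7), cursors c1@0 c2@1 c4@1 c3@2, authorship .......
After op 3 (delete): buffer="hqrxo" (len 5), cursors c1@0 c2@0 c3@0 c4@0, authorship .....
After op 4 (insert('h')): buffer="hhhhhqrxo" (len 9), cursors c1@4 c2@4 c3@4 c4@4, authorship 1234.....
Authorship (.=original, N=cursor N): 1 2 3 4 . . . . .
Index 0: author = 1

Answer: cursor 1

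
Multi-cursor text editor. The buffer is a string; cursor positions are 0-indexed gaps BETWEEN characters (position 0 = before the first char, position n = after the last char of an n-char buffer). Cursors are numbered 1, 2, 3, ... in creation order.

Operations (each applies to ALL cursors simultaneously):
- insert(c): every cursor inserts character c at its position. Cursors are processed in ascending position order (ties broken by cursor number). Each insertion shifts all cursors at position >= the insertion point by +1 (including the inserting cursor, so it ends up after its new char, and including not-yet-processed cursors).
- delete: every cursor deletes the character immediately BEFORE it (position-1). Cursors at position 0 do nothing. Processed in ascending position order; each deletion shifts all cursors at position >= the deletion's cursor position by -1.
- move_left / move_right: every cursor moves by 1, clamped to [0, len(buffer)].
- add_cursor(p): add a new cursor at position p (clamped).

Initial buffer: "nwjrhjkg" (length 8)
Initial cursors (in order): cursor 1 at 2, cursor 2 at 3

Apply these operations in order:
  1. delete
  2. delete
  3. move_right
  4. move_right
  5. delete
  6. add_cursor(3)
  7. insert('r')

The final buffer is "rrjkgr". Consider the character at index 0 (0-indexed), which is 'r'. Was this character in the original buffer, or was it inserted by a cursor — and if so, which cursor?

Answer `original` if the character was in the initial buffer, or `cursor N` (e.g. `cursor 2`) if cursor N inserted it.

After op 1 (delete): buffer="nrhjkg" (len 6), cursors c1@1 c2@1, authorship ......
After op 2 (delete): buffer="rhjkg" (len 5), cursors c1@0 c2@0, authorship .....
After op 3 (move_right): buffer="rhjkg" (len 5), cursors c1@1 c2@1, authorship .....
After op 4 (move_right): buffer="rhjkg" (len 5), cursors c1@2 c2@2, authorship .....
After op 5 (delete): buffer="jkg" (len 3), cursors c1@0 c2@0, authorship ...
After op 6 (add_cursor(3)): buffer="jkg" (len 3), cursors c1@0 c2@0 c3@3, authorship ...
After op 7 (insert('r')): buffer="rrjkgr" (len 6), cursors c1@2 c2@2 c3@6, authorship 12...3
Authorship (.=original, N=cursor N): 1 2 . . . 3
Index 0: author = 1

Answer: cursor 1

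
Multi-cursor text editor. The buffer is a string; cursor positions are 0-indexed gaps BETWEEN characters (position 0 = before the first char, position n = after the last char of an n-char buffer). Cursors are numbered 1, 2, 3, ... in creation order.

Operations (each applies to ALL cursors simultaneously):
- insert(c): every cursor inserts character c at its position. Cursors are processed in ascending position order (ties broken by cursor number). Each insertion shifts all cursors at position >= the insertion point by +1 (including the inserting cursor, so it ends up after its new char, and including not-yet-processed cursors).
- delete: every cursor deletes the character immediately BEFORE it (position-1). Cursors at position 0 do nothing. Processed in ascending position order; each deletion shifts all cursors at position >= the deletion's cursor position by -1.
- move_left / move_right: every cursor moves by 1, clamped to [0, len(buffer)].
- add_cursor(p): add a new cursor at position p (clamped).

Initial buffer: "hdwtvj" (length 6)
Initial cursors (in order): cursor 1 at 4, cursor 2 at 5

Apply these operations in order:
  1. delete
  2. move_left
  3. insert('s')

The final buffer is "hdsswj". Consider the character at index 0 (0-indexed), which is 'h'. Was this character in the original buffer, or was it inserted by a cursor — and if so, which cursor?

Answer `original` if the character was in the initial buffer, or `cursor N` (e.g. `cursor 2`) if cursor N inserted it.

Answer: original

Derivation:
After op 1 (delete): buffer="hdwj" (len 4), cursors c1@3 c2@3, authorship ....
After op 2 (move_left): buffer="hdwj" (len 4), cursors c1@2 c2@2, authorship ....
After op 3 (insert('s')): buffer="hdsswj" (len 6), cursors c1@4 c2@4, authorship ..12..
Authorship (.=original, N=cursor N): . . 1 2 . .
Index 0: author = original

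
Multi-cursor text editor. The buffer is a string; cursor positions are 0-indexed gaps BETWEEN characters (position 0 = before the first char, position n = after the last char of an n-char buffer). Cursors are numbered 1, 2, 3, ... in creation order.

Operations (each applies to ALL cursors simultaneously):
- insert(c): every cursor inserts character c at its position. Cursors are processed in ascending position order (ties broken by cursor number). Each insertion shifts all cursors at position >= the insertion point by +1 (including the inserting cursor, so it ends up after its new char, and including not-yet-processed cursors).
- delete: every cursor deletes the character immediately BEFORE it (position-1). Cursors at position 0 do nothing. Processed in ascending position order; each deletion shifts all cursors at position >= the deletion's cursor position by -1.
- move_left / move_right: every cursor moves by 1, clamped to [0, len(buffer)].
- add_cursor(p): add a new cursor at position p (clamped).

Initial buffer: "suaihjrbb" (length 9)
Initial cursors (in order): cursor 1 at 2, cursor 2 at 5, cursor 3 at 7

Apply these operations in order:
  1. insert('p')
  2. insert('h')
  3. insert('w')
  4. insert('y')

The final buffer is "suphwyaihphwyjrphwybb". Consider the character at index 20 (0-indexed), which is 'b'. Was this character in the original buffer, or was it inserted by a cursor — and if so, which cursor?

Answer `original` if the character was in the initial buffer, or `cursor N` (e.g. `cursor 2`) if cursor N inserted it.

Answer: original

Derivation:
After op 1 (insert('p')): buffer="supaihpjrpbb" (len 12), cursors c1@3 c2@7 c3@10, authorship ..1...2..3..
After op 2 (insert('h')): buffer="suphaihphjrphbb" (len 15), cursors c1@4 c2@9 c3@13, authorship ..11...22..33..
After op 3 (insert('w')): buffer="suphwaihphwjrphwbb" (len 18), cursors c1@5 c2@11 c3@16, authorship ..111...222..333..
After op 4 (insert('y')): buffer="suphwyaihphwyjrphwybb" (len 21), cursors c1@6 c2@13 c3@19, authorship ..1111...2222..3333..
Authorship (.=original, N=cursor N): . . 1 1 1 1 . . . 2 2 2 2 . . 3 3 3 3 . .
Index 20: author = original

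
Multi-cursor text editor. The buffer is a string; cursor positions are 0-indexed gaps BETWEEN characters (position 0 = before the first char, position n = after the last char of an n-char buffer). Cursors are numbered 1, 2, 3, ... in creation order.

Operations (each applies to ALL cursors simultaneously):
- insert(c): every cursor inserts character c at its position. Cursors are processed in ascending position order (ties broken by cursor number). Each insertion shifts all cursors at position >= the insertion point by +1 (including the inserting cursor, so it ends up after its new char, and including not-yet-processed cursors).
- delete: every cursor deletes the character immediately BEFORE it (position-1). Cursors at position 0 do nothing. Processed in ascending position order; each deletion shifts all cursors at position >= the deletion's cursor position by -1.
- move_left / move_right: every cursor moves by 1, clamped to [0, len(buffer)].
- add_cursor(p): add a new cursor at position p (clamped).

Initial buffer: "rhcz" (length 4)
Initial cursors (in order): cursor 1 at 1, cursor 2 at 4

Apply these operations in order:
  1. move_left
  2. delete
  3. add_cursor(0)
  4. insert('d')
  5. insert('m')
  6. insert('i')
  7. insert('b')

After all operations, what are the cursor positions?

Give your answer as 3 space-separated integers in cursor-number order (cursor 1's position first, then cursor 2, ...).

Answer: 8 14 8

Derivation:
After op 1 (move_left): buffer="rhcz" (len 4), cursors c1@0 c2@3, authorship ....
After op 2 (delete): buffer="rhz" (len 3), cursors c1@0 c2@2, authorship ...
After op 3 (add_cursor(0)): buffer="rhz" (len 3), cursors c1@0 c3@0 c2@2, authorship ...
After op 4 (insert('d')): buffer="ddrhdz" (len 6), cursors c1@2 c3@2 c2@5, authorship 13..2.
After op 5 (insert('m')): buffer="ddmmrhdmz" (len 9), cursors c1@4 c3@4 c2@8, authorship 1313..22.
After op 6 (insert('i')): buffer="ddmmiirhdmiz" (len 12), cursors c1@6 c3@6 c2@11, authorship 131313..222.
After op 7 (insert('b')): buffer="ddmmiibbrhdmibz" (len 15), cursors c1@8 c3@8 c2@14, authorship 13131313..2222.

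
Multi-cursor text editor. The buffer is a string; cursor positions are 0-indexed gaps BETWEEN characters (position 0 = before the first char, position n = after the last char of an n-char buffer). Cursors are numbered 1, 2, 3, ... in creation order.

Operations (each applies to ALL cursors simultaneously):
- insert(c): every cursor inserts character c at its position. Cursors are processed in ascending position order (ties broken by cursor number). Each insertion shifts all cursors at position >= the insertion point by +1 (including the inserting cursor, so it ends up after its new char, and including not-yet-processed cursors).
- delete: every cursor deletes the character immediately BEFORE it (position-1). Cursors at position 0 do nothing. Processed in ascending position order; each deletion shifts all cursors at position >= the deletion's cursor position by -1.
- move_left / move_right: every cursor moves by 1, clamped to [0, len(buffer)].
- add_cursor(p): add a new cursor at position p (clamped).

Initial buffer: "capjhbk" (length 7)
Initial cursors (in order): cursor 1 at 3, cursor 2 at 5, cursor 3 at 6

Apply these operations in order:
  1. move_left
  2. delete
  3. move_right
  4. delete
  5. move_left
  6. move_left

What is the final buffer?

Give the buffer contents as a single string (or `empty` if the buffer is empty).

Answer: k

Derivation:
After op 1 (move_left): buffer="capjhbk" (len 7), cursors c1@2 c2@4 c3@5, authorship .......
After op 2 (delete): buffer="cpbk" (len 4), cursors c1@1 c2@2 c3@2, authorship ....
After op 3 (move_right): buffer="cpbk" (len 4), cursors c1@2 c2@3 c3@3, authorship ....
After op 4 (delete): buffer="k" (len 1), cursors c1@0 c2@0 c3@0, authorship .
After op 5 (move_left): buffer="k" (len 1), cursors c1@0 c2@0 c3@0, authorship .
After op 6 (move_left): buffer="k" (len 1), cursors c1@0 c2@0 c3@0, authorship .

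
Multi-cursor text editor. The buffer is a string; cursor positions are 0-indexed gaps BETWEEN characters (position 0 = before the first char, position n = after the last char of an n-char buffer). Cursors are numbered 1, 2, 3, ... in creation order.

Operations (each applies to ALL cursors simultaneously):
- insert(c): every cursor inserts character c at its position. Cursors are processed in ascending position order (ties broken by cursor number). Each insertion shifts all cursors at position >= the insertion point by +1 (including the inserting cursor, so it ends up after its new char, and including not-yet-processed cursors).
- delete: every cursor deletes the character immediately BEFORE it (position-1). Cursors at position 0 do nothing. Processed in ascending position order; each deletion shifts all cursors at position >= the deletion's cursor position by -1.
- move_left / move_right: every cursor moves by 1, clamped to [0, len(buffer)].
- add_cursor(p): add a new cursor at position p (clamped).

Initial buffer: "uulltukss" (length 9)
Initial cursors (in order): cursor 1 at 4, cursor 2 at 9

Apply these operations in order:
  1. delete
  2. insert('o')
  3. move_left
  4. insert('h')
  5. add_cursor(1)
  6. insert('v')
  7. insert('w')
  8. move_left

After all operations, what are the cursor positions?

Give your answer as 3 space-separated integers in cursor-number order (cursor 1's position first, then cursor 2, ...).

After op 1 (delete): buffer="uultuks" (len 7), cursors c1@3 c2@7, authorship .......
After op 2 (insert('o')): buffer="uulotukso" (len 9), cursors c1@4 c2@9, authorship ...1....2
After op 3 (move_left): buffer="uulotukso" (len 9), cursors c1@3 c2@8, authorship ...1....2
After op 4 (insert('h')): buffer="uulhotuksho" (len 11), cursors c1@4 c2@10, authorship ...11....22
After op 5 (add_cursor(1)): buffer="uulhotuksho" (len 11), cursors c3@1 c1@4 c2@10, authorship ...11....22
After op 6 (insert('v')): buffer="uvulhvotukshvo" (len 14), cursors c3@2 c1@6 c2@13, authorship .3..111....222
After op 7 (insert('w')): buffer="uvwulhvwotukshvwo" (len 17), cursors c3@3 c1@8 c2@16, authorship .33..1111....2222
After op 8 (move_left): buffer="uvwulhvwotukshvwo" (len 17), cursors c3@2 c1@7 c2@15, authorship .33..1111....2222

Answer: 7 15 2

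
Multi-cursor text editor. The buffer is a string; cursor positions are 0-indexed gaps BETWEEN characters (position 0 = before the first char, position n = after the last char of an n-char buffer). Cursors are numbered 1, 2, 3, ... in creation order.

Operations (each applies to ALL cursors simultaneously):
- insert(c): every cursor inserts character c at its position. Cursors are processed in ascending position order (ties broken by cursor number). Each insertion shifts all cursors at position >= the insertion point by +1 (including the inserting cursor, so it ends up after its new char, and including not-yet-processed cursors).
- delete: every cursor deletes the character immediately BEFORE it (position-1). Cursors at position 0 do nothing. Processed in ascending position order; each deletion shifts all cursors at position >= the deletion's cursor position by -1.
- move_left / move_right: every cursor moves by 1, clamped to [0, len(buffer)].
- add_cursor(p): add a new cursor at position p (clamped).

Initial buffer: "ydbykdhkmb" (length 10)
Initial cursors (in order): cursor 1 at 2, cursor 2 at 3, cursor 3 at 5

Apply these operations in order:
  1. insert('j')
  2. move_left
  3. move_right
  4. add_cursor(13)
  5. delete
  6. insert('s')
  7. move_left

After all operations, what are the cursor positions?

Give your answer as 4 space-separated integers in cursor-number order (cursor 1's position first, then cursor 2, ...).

After op 1 (insert('j')): buffer="ydjbjykjdhkmb" (len 13), cursors c1@3 c2@5 c3@8, authorship ..1.2..3.....
After op 2 (move_left): buffer="ydjbjykjdhkmb" (len 13), cursors c1@2 c2@4 c3@7, authorship ..1.2..3.....
After op 3 (move_right): buffer="ydjbjykjdhkmb" (len 13), cursors c1@3 c2@5 c3@8, authorship ..1.2..3.....
After op 4 (add_cursor(13)): buffer="ydjbjykjdhkmb" (len 13), cursors c1@3 c2@5 c3@8 c4@13, authorship ..1.2..3.....
After op 5 (delete): buffer="ydbykdhkm" (len 9), cursors c1@2 c2@3 c3@5 c4@9, authorship .........
After op 6 (insert('s')): buffer="ydsbsyksdhkms" (len 13), cursors c1@3 c2@5 c3@8 c4@13, authorship ..1.2..3....4
After op 7 (move_left): buffer="ydsbsyksdhkms" (len 13), cursors c1@2 c2@4 c3@7 c4@12, authorship ..1.2..3....4

Answer: 2 4 7 12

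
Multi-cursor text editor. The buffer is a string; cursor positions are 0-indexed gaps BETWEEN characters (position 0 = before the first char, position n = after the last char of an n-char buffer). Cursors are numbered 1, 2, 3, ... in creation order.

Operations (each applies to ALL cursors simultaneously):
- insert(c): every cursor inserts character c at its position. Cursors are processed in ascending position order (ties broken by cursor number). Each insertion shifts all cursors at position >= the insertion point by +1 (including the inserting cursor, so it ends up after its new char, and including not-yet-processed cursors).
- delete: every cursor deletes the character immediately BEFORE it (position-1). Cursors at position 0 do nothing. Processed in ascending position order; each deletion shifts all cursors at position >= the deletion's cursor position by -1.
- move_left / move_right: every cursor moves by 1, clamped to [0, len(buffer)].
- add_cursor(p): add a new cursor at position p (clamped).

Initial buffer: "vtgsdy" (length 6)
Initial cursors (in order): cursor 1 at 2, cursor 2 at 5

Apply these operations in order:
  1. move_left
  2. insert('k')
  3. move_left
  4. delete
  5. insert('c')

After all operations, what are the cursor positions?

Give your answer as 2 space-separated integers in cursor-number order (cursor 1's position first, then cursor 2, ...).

After op 1 (move_left): buffer="vtgsdy" (len 6), cursors c1@1 c2@4, authorship ......
After op 2 (insert('k')): buffer="vktgskdy" (len 8), cursors c1@2 c2@6, authorship .1...2..
After op 3 (move_left): buffer="vktgskdy" (len 8), cursors c1@1 c2@5, authorship .1...2..
After op 4 (delete): buffer="ktgkdy" (len 6), cursors c1@0 c2@3, authorship 1..2..
After op 5 (insert('c')): buffer="cktgckdy" (len 8), cursors c1@1 c2@5, authorship 11..22..

Answer: 1 5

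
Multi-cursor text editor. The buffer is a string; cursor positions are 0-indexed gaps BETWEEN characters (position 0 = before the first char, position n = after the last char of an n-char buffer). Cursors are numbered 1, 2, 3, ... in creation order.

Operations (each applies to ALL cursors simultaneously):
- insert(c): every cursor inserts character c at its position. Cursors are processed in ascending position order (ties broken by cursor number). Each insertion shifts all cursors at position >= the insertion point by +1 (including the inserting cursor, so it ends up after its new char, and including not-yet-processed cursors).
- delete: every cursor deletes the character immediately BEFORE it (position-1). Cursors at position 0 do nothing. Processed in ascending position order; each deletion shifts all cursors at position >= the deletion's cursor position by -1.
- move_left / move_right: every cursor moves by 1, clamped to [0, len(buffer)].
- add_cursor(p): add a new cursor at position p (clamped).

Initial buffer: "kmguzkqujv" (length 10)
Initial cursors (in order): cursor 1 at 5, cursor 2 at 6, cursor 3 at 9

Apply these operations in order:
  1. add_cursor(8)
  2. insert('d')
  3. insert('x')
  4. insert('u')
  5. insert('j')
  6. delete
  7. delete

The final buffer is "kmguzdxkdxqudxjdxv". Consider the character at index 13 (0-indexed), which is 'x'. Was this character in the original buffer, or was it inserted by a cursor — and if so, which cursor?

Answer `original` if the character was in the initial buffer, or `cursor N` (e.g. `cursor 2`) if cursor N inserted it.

Answer: cursor 4

Derivation:
After op 1 (add_cursor(8)): buffer="kmguzkqujv" (len 10), cursors c1@5 c2@6 c4@8 c3@9, authorship ..........
After op 2 (insert('d')): buffer="kmguzdkdqudjdv" (len 14), cursors c1@6 c2@8 c4@11 c3@13, authorship .....1.2..4.3.
After op 3 (insert('x')): buffer="kmguzdxkdxqudxjdxv" (len 18), cursors c1@7 c2@10 c4@14 c3@17, authorship .....11.22..44.33.
After op 4 (insert('u')): buffer="kmguzdxukdxuqudxujdxuv" (len 22), cursors c1@8 c2@12 c4@17 c3@21, authorship .....111.222..444.333.
After op 5 (insert('j')): buffer="kmguzdxujkdxujqudxujjdxujv" (len 26), cursors c1@9 c2@14 c4@20 c3@25, authorship .....1111.2222..4444.3333.
After op 6 (delete): buffer="kmguzdxukdxuqudxujdxuv" (len 22), cursors c1@8 c2@12 c4@17 c3@21, authorship .....111.222..444.333.
After op 7 (delete): buffer="kmguzdxkdxqudxjdxv" (len 18), cursors c1@7 c2@10 c4@14 c3@17, authorship .....11.22..44.33.
Authorship (.=original, N=cursor N): . . . . . 1 1 . 2 2 . . 4 4 . 3 3 .
Index 13: author = 4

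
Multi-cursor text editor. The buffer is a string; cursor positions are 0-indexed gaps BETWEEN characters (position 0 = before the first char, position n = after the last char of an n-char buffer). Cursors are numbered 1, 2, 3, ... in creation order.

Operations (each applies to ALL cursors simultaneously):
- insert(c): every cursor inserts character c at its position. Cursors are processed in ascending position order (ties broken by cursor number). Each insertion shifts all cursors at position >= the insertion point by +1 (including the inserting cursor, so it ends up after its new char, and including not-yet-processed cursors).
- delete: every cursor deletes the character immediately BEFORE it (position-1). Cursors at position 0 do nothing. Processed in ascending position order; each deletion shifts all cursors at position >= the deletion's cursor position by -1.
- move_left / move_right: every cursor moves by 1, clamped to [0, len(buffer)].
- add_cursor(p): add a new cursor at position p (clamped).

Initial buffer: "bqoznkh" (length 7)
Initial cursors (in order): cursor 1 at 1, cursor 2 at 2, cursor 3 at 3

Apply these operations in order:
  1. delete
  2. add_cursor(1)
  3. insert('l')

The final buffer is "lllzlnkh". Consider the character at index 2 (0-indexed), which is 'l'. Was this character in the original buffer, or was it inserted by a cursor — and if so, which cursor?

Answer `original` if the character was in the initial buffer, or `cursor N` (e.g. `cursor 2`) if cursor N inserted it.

Answer: cursor 3

Derivation:
After op 1 (delete): buffer="znkh" (len 4), cursors c1@0 c2@0 c3@0, authorship ....
After op 2 (add_cursor(1)): buffer="znkh" (len 4), cursors c1@0 c2@0 c3@0 c4@1, authorship ....
After op 3 (insert('l')): buffer="lllzlnkh" (len 8), cursors c1@3 c2@3 c3@3 c4@5, authorship 123.4...
Authorship (.=original, N=cursor N): 1 2 3 . 4 . . .
Index 2: author = 3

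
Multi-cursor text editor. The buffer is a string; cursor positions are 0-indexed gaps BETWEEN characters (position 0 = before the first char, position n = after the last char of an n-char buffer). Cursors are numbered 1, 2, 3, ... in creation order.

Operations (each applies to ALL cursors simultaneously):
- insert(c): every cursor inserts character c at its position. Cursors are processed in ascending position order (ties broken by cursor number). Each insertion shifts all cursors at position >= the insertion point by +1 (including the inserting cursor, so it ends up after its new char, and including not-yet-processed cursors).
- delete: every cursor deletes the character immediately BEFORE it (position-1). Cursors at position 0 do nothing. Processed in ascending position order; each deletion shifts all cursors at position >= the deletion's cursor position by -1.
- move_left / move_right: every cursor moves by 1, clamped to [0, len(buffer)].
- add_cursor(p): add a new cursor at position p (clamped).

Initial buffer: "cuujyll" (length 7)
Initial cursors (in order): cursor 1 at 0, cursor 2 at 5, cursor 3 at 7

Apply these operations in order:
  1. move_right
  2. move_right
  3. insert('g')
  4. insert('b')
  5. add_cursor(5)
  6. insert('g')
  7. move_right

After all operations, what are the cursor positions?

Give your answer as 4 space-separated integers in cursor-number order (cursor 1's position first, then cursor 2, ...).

After op 1 (move_right): buffer="cuujyll" (len 7), cursors c1@1 c2@6 c3@7, authorship .......
After op 2 (move_right): buffer="cuujyll" (len 7), cursors c1@2 c2@7 c3@7, authorship .......
After op 3 (insert('g')): buffer="cugujyllgg" (len 10), cursors c1@3 c2@10 c3@10, authorship ..1.....23
After op 4 (insert('b')): buffer="cugbujyllggbb" (len 13), cursors c1@4 c2@13 c3@13, authorship ..11.....2323
After op 5 (add_cursor(5)): buffer="cugbujyllggbb" (len 13), cursors c1@4 c4@5 c2@13 c3@13, authorship ..11.....2323
After op 6 (insert('g')): buffer="cugbgugjyllggbbgg" (len 17), cursors c1@5 c4@7 c2@17 c3@17, authorship ..111.4....232323
After op 7 (move_right): buffer="cugbgugjyllggbbgg" (len 17), cursors c1@6 c4@8 c2@17 c3@17, authorship ..111.4....232323

Answer: 6 17 17 8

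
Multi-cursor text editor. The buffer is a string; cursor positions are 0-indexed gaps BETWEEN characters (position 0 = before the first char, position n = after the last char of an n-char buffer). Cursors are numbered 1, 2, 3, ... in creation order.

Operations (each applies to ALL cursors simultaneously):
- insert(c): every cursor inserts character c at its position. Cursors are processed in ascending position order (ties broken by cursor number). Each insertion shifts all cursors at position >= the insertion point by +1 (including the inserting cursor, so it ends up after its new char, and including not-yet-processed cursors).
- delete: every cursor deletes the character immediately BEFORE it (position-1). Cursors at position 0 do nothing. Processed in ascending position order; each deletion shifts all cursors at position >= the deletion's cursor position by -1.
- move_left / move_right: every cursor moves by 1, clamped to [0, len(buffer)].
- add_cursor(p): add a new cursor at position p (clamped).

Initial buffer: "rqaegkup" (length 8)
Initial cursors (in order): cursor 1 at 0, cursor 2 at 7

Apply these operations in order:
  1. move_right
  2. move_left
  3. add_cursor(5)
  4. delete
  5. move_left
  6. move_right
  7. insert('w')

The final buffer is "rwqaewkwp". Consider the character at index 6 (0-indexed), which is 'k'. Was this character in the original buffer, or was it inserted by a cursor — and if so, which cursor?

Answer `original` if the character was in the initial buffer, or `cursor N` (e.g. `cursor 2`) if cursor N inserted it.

After op 1 (move_right): buffer="rqaegkup" (len 8), cursors c1@1 c2@8, authorship ........
After op 2 (move_left): buffer="rqaegkup" (len 8), cursors c1@0 c2@7, authorship ........
After op 3 (add_cursor(5)): buffer="rqaegkup" (len 8), cursors c1@0 c3@5 c2@7, authorship ........
After op 4 (delete): buffer="rqaekp" (len 6), cursors c1@0 c3@4 c2@5, authorship ......
After op 5 (move_left): buffer="rqaekp" (len 6), cursors c1@0 c3@3 c2@4, authorship ......
After op 6 (move_right): buffer="rqaekp" (len 6), cursors c1@1 c3@4 c2@5, authorship ......
After op 7 (insert('w')): buffer="rwqaewkwp" (len 9), cursors c1@2 c3@6 c2@8, authorship .1...3.2.
Authorship (.=original, N=cursor N): . 1 . . . 3 . 2 .
Index 6: author = original

Answer: original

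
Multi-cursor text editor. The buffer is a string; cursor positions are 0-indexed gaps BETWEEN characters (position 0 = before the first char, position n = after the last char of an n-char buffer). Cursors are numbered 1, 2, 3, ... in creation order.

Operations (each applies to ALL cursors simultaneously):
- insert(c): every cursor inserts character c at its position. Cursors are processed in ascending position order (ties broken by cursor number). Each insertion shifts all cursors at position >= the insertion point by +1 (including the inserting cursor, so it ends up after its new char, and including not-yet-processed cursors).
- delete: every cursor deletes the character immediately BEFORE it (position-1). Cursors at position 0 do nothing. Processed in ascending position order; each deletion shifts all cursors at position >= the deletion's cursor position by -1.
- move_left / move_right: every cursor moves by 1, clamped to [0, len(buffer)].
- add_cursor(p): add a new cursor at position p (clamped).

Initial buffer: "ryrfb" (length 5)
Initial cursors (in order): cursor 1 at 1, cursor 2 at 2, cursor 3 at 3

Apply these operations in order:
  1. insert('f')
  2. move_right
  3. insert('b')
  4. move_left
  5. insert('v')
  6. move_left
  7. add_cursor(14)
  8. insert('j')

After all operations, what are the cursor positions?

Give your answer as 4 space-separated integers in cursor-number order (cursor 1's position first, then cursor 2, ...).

After op 1 (insert('f')): buffer="rfyfrffb" (len 8), cursors c1@2 c2@4 c3@6, authorship .1.2.3..
After op 2 (move_right): buffer="rfyfrffb" (len 8), cursors c1@3 c2@5 c3@7, authorship .1.2.3..
After op 3 (insert('b')): buffer="rfybfrbffbb" (len 11), cursors c1@4 c2@7 c3@10, authorship .1.12.23.3.
After op 4 (move_left): buffer="rfybfrbffbb" (len 11), cursors c1@3 c2@6 c3@9, authorship .1.12.23.3.
After op 5 (insert('v')): buffer="rfyvbfrvbffvbb" (len 14), cursors c1@4 c2@8 c3@12, authorship .1.112.223.33.
After op 6 (move_left): buffer="rfyvbfrvbffvbb" (len 14), cursors c1@3 c2@7 c3@11, authorship .1.112.223.33.
After op 7 (add_cursor(14)): buffer="rfyvbfrvbffvbb" (len 14), cursors c1@3 c2@7 c3@11 c4@14, authorship .1.112.223.33.
After op 8 (insert('j')): buffer="rfyjvbfrjvbffjvbbj" (len 18), cursors c1@4 c2@9 c3@14 c4@18, authorship .1.1112.2223.333.4

Answer: 4 9 14 18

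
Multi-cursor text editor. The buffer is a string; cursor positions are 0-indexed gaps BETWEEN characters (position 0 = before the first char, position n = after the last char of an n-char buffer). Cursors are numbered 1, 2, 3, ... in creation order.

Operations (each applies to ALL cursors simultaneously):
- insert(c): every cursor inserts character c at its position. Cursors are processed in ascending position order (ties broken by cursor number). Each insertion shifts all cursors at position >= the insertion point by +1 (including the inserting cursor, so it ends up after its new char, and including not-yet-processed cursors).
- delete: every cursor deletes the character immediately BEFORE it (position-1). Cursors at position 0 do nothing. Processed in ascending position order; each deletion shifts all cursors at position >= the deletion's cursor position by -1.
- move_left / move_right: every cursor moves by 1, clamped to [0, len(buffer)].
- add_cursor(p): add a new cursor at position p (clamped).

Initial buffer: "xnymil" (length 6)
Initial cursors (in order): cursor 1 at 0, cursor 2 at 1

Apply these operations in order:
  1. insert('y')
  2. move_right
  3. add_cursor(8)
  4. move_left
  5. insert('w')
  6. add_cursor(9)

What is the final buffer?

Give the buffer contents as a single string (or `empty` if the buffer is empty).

Answer: ywxywnymiwl

Derivation:
After op 1 (insert('y')): buffer="yxynymil" (len 8), cursors c1@1 c2@3, authorship 1.2.....
After op 2 (move_right): buffer="yxynymil" (len 8), cursors c1@2 c2@4, authorship 1.2.....
After op 3 (add_cursor(8)): buffer="yxynymil" (len 8), cursors c1@2 c2@4 c3@8, authorship 1.2.....
After op 4 (move_left): buffer="yxynymil" (len 8), cursors c1@1 c2@3 c3@7, authorship 1.2.....
After op 5 (insert('w')): buffer="ywxywnymiwl" (len 11), cursors c1@2 c2@5 c3@10, authorship 11.22....3.
After op 6 (add_cursor(9)): buffer="ywxywnymiwl" (len 11), cursors c1@2 c2@5 c4@9 c3@10, authorship 11.22....3.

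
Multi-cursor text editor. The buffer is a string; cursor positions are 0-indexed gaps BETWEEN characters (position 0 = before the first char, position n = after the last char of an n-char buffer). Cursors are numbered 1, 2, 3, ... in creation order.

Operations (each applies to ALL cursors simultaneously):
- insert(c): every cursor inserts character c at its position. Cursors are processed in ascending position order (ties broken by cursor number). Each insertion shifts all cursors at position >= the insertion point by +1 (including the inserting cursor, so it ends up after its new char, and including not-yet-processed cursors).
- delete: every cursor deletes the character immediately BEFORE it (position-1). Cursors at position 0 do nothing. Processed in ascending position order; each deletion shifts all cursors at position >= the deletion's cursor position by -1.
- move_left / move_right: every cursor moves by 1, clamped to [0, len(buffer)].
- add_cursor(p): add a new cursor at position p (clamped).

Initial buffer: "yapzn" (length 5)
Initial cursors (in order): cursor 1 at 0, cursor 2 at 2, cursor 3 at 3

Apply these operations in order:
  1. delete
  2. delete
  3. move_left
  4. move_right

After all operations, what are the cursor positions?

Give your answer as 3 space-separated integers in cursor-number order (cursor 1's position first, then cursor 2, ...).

After op 1 (delete): buffer="yzn" (len 3), cursors c1@0 c2@1 c3@1, authorship ...
After op 2 (delete): buffer="zn" (len 2), cursors c1@0 c2@0 c3@0, authorship ..
After op 3 (move_left): buffer="zn" (len 2), cursors c1@0 c2@0 c3@0, authorship ..
After op 4 (move_right): buffer="zn" (len 2), cursors c1@1 c2@1 c3@1, authorship ..

Answer: 1 1 1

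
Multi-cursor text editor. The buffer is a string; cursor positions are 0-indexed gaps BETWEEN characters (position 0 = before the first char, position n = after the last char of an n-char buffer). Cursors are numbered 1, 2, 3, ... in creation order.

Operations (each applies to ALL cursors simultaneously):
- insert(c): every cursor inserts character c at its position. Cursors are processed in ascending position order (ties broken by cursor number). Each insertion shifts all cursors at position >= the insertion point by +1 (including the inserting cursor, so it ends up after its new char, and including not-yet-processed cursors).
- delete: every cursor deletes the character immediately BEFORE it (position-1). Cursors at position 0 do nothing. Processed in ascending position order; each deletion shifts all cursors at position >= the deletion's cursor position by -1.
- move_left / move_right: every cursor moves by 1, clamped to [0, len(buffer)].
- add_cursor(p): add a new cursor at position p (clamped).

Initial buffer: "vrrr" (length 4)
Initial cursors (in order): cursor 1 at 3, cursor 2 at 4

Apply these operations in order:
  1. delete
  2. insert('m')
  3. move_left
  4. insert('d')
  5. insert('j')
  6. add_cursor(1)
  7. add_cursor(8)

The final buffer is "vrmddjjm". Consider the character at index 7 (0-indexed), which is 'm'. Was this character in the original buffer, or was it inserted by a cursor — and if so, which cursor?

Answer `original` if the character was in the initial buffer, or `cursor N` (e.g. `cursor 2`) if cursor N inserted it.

After op 1 (delete): buffer="vr" (len 2), cursors c1@2 c2@2, authorship ..
After op 2 (insert('m')): buffer="vrmm" (len 4), cursors c1@4 c2@4, authorship ..12
After op 3 (move_left): buffer="vrmm" (len 4), cursors c1@3 c2@3, authorship ..12
After op 4 (insert('d')): buffer="vrmddm" (len 6), cursors c1@5 c2@5, authorship ..1122
After op 5 (insert('j')): buffer="vrmddjjm" (len 8), cursors c1@7 c2@7, authorship ..112122
After op 6 (add_cursor(1)): buffer="vrmddjjm" (len 8), cursors c3@1 c1@7 c2@7, authorship ..112122
After op 7 (add_cursor(8)): buffer="vrmddjjm" (len 8), cursors c3@1 c1@7 c2@7 c4@8, authorship ..112122
Authorship (.=original, N=cursor N): . . 1 1 2 1 2 2
Index 7: author = 2

Answer: cursor 2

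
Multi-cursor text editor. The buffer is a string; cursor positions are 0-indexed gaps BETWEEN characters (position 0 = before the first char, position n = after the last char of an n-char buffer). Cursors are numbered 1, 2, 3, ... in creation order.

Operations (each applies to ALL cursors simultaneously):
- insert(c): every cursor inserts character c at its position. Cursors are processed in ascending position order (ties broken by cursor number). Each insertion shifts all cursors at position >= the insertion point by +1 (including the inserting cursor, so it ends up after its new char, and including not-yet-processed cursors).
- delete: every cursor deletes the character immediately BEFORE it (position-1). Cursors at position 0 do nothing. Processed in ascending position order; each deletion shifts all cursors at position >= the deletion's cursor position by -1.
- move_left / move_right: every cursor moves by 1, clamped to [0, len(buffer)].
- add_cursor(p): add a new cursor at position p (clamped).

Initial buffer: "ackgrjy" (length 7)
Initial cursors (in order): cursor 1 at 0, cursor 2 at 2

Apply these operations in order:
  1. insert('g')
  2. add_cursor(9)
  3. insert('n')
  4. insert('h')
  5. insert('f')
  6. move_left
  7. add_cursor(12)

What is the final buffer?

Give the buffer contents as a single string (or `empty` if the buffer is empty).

After op 1 (insert('g')): buffer="gacgkgrjy" (len 9), cursors c1@1 c2@4, authorship 1..2.....
After op 2 (add_cursor(9)): buffer="gacgkgrjy" (len 9), cursors c1@1 c2@4 c3@9, authorship 1..2.....
After op 3 (insert('n')): buffer="gnacgnkgrjyn" (len 12), cursors c1@2 c2@6 c3@12, authorship 11..22.....3
After op 4 (insert('h')): buffer="gnhacgnhkgrjynh" (len 15), cursors c1@3 c2@8 c3@15, authorship 111..222.....33
After op 5 (insert('f')): buffer="gnhfacgnhfkgrjynhf" (len 18), cursors c1@4 c2@10 c3@18, authorship 1111..2222.....333
After op 6 (move_left): buffer="gnhfacgnhfkgrjynhf" (len 18), cursors c1@3 c2@9 c3@17, authorship 1111..2222.....333
After op 7 (add_cursor(12)): buffer="gnhfacgnhfkgrjynhf" (len 18), cursors c1@3 c2@9 c4@12 c3@17, authorship 1111..2222.....333

Answer: gnhfacgnhfkgrjynhf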